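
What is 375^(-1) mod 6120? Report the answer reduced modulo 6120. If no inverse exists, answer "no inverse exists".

no inverse exists

Compute gcd(375, 6120):
6120 = 16*375 + 120
375 = 3*120 + 15
120 = 8*15 + 0
The gcd is 15, not 1, hence no inverse exists.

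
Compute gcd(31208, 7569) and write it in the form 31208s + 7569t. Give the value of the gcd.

1

Euclidean algorithm:
31208 = 4·7569 + 932
7569 = 8·932 + 113
932 = 8·113 + 28
113 = 4·28 + 1
28 = 28·1 + 0
gcd(31208, 7569) = 1.
Working backward:
1 = 113 − 4·28
1 = −4·932 + 33·113
1 = 33·7569 − 268·932
1 = −268·31208 + 1105·7569
So 1 = (-268)·31208 + (1105)·7569.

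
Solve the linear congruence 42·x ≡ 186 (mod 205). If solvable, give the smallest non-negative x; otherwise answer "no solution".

First find gcd(42, 205):
205 = 4·42 + 37
42 = 1·37 + 5
37 = 7·5 + 2
5 = 2·2 + 1
2 = 2·1 + 0
gcd = 1, so a unique solution mod 205 exists.
Back-substitute for the Bézout coefficients:
1 = 5 − 2·2
1 = −2·37 + 15·5
1 = 15·42 − 17·37
1 = −17·205 + 83·42
So 42·(83) ≡ 1 (mod 205), giving 42⁻¹ ≡ 83.
x ≡ 42⁻¹·186 ≡ 83·186 ≡ 63 (mod 205).

63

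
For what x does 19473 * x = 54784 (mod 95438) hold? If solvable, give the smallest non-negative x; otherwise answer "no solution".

First find gcd(19473, 95438):
95438 = 4·19473 + 17546
19473 = 1·17546 + 1927
17546 = 9·1927 + 203
1927 = 9·203 + 100
203 = 2·100 + 3
100 = 33·3 + 1
3 = 3·1 + 0
gcd = 1, so a unique solution mod 95438 exists.
Back-substitute for the Bézout coefficients:
1 = 100 − 33·3
1 = −33·203 + 67·100
1 = 67·1927 − 636·203
1 = −636·17546 + 5791·1927
1 = 5791·19473 − 6427·17546
1 = −6427·95438 + 31499·19473
So 19473·(31499) ≡ 1 (mod 95438), giving 19473⁻¹ ≡ 31499.
x ≡ 19473⁻¹·54784 ≡ 31499·54784 ≡ 26738 (mod 95438).

26738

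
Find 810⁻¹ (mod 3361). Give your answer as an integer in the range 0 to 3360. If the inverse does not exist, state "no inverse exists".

2361

Run Euclid on (3361, 810):
3361 = 4·810 + 121
810 = 6·121 + 84
121 = 1·84 + 37
84 = 2·37 + 10
37 = 3·10 + 7
10 = 1·7 + 3
7 = 2·3 + 1
3 = 3·1 + 0
gcd = 1, so the inverse exists. Back-substitute:
1 = 7 − 2·3
1 = −2·10 + 3·7
1 = 3·37 − 11·10
1 = −11·84 + 25·37
1 = 25·121 − 36·84
1 = −36·810 + 241·121
1 = 241·3361 − 1000·810
Hence 810⁻¹ ≡ -1000 ≡ 2361 (mod 3361).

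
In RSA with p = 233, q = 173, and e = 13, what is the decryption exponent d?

φ(n) = (p−1)(q−1) = 232·172 = 39904.
Need d with 13·d ≡ 1 (mod 39904). Apply the extended Euclidean algorithm:
39904 = 3069·13 + 7
13 = 1·7 + 6
7 = 1·6 + 1
6 = 6·1 + 0
Back-substitute:
1 = 7 − 6
1 = −13 + 2·7
1 = 2·39904 − 6139·13
So 13·(-6139) ≡ 1 (mod 39904), hence d ≡ -6139 ≡ 33765 (mod 39904).

33765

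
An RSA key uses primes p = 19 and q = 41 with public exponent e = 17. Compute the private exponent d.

φ(n) = (p−1)(q−1) = 18·40 = 720.
Need d with 17·d ≡ 1 (mod 720). Apply the extended Euclidean algorithm:
720 = 42*17 + 6
17 = 2*6 + 5
6 = 1*5 + 1
5 = 5*1 + 0
Back-substitute:
1 = 6 − 5
1 = −17 + 3·6
1 = 3·720 − 127·17
So 17·(-127) ≡ 1 (mod 720), hence d ≡ -127 ≡ 593 (mod 720).

593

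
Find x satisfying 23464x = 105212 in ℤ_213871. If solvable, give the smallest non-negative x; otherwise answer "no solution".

no solution

gcd(23464, 213871):
213871 = 9·23464 + 2695
23464 = 8·2695 + 1904
2695 = 1·1904 + 791
1904 = 2·791 + 322
791 = 2·322 + 147
322 = 2·147 + 28
147 = 5·28 + 7
28 = 4·7 + 0
gcd = 7, but 7 ∤ 105212, so the congruence has no solution.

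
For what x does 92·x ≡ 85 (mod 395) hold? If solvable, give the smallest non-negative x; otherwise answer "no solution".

First find gcd(92, 395):
395 = 4×92 + 27
92 = 3×27 + 11
27 = 2×11 + 5
11 = 2×5 + 1
5 = 5×1 + 0
gcd = 1, so a unique solution mod 395 exists.
Back-substitute for the Bézout coefficients:
1 = 11 − 2·5
1 = −2·27 + 5·11
1 = 5·92 − 17·27
1 = −17·395 + 73·92
So 92·(73) ≡ 1 (mod 395), giving 92⁻¹ ≡ 73.
x ≡ 92⁻¹·85 ≡ 73·85 ≡ 280 (mod 395).

280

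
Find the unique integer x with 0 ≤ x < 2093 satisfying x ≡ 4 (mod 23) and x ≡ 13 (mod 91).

832

Write x = 4 + 23·k. Then 23·k ≡ 13 − 4 ≡ 9 (mod 91).
Need 23⁻¹ mod 91. Extended Euclid on (91, 23):
91 = 3×23 + 22
23 = 1×22 + 1
22 = 22×1 + 0
Back-substitute:
1 = 23 − 22
1 = −91 + 4·23
23⁻¹ ≡ 4 (mod 91), so k ≡ 4·9 ≡ 36 (mod 91).
x = 4 + 23·36 = 832.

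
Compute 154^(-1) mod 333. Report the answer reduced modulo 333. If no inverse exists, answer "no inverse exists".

253

Extended Euclidean algorithm:
333 = 2·154 + 25
154 = 6·25 + 4
25 = 6·4 + 1
4 = 4·1 + 0
Since gcd(154, 333) = 1, back-substitute to write 1 as a combination:
1 = 25 − 6·4
1 = −6·154 + 37·25
1 = 37·333 − 80·154
Thus 154·(-80) ≡ 1 (mod 333); reducing, -80 mod 333 = 253.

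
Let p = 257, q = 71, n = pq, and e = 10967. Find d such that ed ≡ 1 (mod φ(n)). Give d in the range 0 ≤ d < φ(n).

φ(n) = (p−1)(q−1) = 256·70 = 17920.
Need d with 10967·d ≡ 1 (mod 17920). Apply the extended Euclidean algorithm:
17920 = 1×10967 + 6953
10967 = 1×6953 + 4014
6953 = 1×4014 + 2939
4014 = 1×2939 + 1075
2939 = 2×1075 + 789
1075 = 1×789 + 286
789 = 2×286 + 217
286 = 1×217 + 69
217 = 3×69 + 10
69 = 6×10 + 9
10 = 1×9 + 1
9 = 9×1 + 0
Back-substitute:
1 = 10 − 9
1 = −69 + 7·10
1 = 7·217 − 22·69
1 = −22·286 + 29·217
1 = 29·789 − 80·286
1 = −80·1075 + 109·789
1 = 109·2939 − 298·1075
1 = −298·4014 + 407·2939
1 = 407·6953 − 705·4014
1 = −705·10967 + 1112·6953
1 = 1112·17920 − 1817·10967
So 10967·(-1817) ≡ 1 (mod 17920), hence d ≡ -1817 ≡ 16103 (mod 17920).

16103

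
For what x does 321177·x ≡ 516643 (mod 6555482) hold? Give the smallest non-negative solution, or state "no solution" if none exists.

First find gcd(321177, 6555482):
6555482 = 20×321177 + 131942
321177 = 2×131942 + 57293
131942 = 2×57293 + 17356
57293 = 3×17356 + 5225
17356 = 3×5225 + 1681
5225 = 3×1681 + 182
1681 = 9×182 + 43
182 = 4×43 + 10
43 = 4×10 + 3
10 = 3×3 + 1
3 = 3×1 + 0
gcd = 1, so a unique solution mod 6555482 exists.
Back-substitute for the Bézout coefficients:
1 = 10 − 3·3
1 = −3·43 + 13·10
1 = 13·182 − 55·43
1 = −55·1681 + 508·182
1 = 508·5225 − 1579·1681
1 = −1579·17356 + 5245·5225
1 = 5245·57293 − 17314·17356
1 = −17314·131942 + 39873·57293
1 = 39873·321177 − 97060·131942
1 = −97060·6555482 + 1981073·321177
So 321177·(1981073) ≡ 1 (mod 6555482), giving 321177⁻¹ ≡ 1981073.
x ≡ 321177⁻¹·516643 ≡ 1981073·516643 ≡ 93279 (mod 6555482).

93279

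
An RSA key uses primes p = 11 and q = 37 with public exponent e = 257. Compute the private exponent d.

353

φ(n) = (p−1)(q−1) = 10·36 = 360.
Need d with 257·d ≡ 1 (mod 360). Apply the extended Euclidean algorithm:
360 = 1×257 + 103
257 = 2×103 + 51
103 = 2×51 + 1
51 = 51×1 + 0
Back-substitute:
1 = 103 − 2·51
1 = −2·257 + 5·103
1 = 5·360 − 7·257
So 257·(-7) ≡ 1 (mod 360), hence d ≡ -7 ≡ 353 (mod 360).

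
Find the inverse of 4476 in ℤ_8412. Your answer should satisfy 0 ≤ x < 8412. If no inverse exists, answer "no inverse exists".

Euclidean algorithm on 8412, 4476:
8412 = 1×4476 + 3936
4476 = 1×3936 + 540
3936 = 7×540 + 156
540 = 3×156 + 72
156 = 2×72 + 12
72 = 6×12 + 0
Since gcd = 12 > 1, 4476 is not a unit mod 8412.

no inverse exists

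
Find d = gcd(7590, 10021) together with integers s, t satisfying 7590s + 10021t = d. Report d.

Euclidean algorithm:
10021 = 1×7590 + 2431
7590 = 3×2431 + 297
2431 = 8×297 + 55
297 = 5×55 + 22
55 = 2×22 + 11
22 = 2×11 + 0
gcd(7590, 10021) = 11.
Express as a combination:
11 = 55 − 2·22
11 = −2·297 + 11·55
11 = 11·2431 − 90·297
11 = −90·7590 + 281·2431
11 = 281·10021 − 371·7590
So 11 = (281)·10021 + (-371)·7590.

11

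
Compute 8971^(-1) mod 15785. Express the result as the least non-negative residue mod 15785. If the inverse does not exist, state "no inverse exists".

Apply the Euclidean algorithm to 15785 and 8971:
15785 = 1*8971 + 6814
8971 = 1*6814 + 2157
6814 = 3*2157 + 343
2157 = 6*343 + 99
343 = 3*99 + 46
99 = 2*46 + 7
46 = 6*7 + 4
7 = 1*4 + 3
4 = 1*3 + 1
3 = 3*1 + 0
The gcd is 1. Working backward:
1 = 4 − 3
1 = −7 + 2·4
1 = 2·46 − 13·7
1 = −13·99 + 28·46
1 = 28·343 − 97·99
1 = −97·2157 + 610·343
1 = 610·6814 − 1927·2157
1 = −1927·8971 + 2537·6814
1 = 2537·15785 − 4464·8971
Thus 8971·(-4464) ≡ 1 (mod 15785); reducing, -4464 mod 15785 = 11321.

11321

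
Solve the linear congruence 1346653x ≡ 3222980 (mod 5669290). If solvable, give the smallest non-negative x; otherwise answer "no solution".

gcd(1346653, 5669290):
5669290 = 4·1346653 + 282678
1346653 = 4·282678 + 215941
282678 = 1·215941 + 66737
215941 = 3·66737 + 15730
66737 = 4·15730 + 3817
15730 = 4·3817 + 462
3817 = 8·462 + 121
462 = 3·121 + 99
121 = 1·99 + 22
99 = 4·22 + 11
22 = 2·11 + 0
gcd = 11, but 11 ∤ 3222980, so the congruence has no solution.

no solution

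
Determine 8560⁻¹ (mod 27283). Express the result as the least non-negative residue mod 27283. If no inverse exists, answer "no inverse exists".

Apply the Euclidean algorithm to 27283 and 8560:
27283 = 3×8560 + 1603
8560 = 5×1603 + 545
1603 = 2×545 + 513
545 = 1×513 + 32
513 = 16×32 + 1
32 = 32×1 + 0
gcd = 1, so the inverse exists. Back-substitute:
1 = 513 − 16·32
1 = −16·545 + 17·513
1 = 17·1603 − 50·545
1 = −50·8560 + 267·1603
1 = 267·27283 − 851·8560
Thus 8560·(-851) ≡ 1 (mod 27283); reducing, -851 mod 27283 = 26432.

26432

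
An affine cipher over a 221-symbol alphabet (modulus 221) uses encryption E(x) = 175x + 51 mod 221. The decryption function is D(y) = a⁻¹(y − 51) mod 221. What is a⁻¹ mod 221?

Run Euclid on (221, 175):
221 = 1×175 + 46
175 = 3×46 + 37
46 = 1×37 + 9
37 = 4×9 + 1
9 = 9×1 + 0
The gcd is 1. Working backward:
1 = 37 − 4·9
1 = −4·46 + 5·37
1 = 5·175 − 19·46
1 = −19·221 + 24·175
So 175·24 ≡ 1 (mod 221).

24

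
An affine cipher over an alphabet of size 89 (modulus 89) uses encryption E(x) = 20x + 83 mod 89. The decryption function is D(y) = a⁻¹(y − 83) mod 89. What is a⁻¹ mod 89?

49

gcd(89, 20) by repeated division:
89 = 4·20 + 9
20 = 2·9 + 2
9 = 4·2 + 1
2 = 2·1 + 0
The gcd is 1. Working backward:
1 = 9 − 4·2
1 = −4·20 + 9·9
1 = 9·89 − 40·20
Thus 20·(-40) ≡ 1 (mod 89); reducing, -40 mod 89 = 49.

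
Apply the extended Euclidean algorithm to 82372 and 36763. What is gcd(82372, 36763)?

1

Repeated division:
82372 = 2*36763 + 8846
36763 = 4*8846 + 1379
8846 = 6*1379 + 572
1379 = 2*572 + 235
572 = 2*235 + 102
235 = 2*102 + 31
102 = 3*31 + 9
31 = 3*9 + 4
9 = 2*4 + 1
4 = 4*1 + 0
gcd(82372, 36763) = 1.
Express as a combination:
1 = 9 − 2·4
1 = −2·31 + 7·9
1 = 7·102 − 23·31
1 = −23·235 + 53·102
1 = 53·572 − 129·235
1 = −129·1379 + 311·572
1 = 311·8846 − 1995·1379
1 = −1995·36763 + 8291·8846
1 = 8291·82372 − 18577·36763
So 1 = (8291)·82372 + (-18577)·36763.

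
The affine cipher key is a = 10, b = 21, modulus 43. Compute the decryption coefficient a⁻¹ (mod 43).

13

Apply the Euclidean algorithm to 43 and 10:
43 = 4*10 + 3
10 = 3*3 + 1
3 = 3*1 + 0
gcd = 1, so the inverse exists. Back-substitute:
1 = 10 − 3·3
1 = −3·43 + 13·10
So 10·13 ≡ 1 (mod 43).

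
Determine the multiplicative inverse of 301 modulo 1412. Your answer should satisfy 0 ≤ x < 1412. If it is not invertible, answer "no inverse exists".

Run Euclid on (1412, 301):
1412 = 4×301 + 208
301 = 1×208 + 93
208 = 2×93 + 22
93 = 4×22 + 5
22 = 4×5 + 2
5 = 2×2 + 1
2 = 2×1 + 0
The gcd is 1. Working backward:
1 = 5 − 2·2
1 = −2·22 + 9·5
1 = 9·93 − 38·22
1 = −38·208 + 85·93
1 = 85·301 − 123·208
1 = −123·1412 + 577·301
So 301·577 ≡ 1 (mod 1412).

577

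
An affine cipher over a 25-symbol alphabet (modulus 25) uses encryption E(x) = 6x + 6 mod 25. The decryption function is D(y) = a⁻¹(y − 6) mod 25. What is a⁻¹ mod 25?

21

Run Euclid on (25, 6):
25 = 4·6 + 1
6 = 6·1 + 0
The gcd is 1. Working backward:
1 = 25 − 4·6
So 6·(-4) ≡ 1 (mod 25), and -4 ≡ 21 (mod 25).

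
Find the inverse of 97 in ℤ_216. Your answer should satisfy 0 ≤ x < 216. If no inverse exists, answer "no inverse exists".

49

Run Euclid on (216, 97):
216 = 2×97 + 22
97 = 4×22 + 9
22 = 2×9 + 4
9 = 2×4 + 1
4 = 4×1 + 0
gcd = 1, so the inverse exists. Back-substitute:
1 = 9 − 2·4
1 = −2·22 + 5·9
1 = 5·97 − 22·22
1 = −22·216 + 49·97
So 97·49 ≡ 1 (mod 216).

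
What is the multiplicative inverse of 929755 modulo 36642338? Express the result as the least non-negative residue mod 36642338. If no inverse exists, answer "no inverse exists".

33832273

Extended Euclidean algorithm:
36642338 = 39·929755 + 381893
929755 = 2·381893 + 165969
381893 = 2·165969 + 49955
165969 = 3·49955 + 16104
49955 = 3·16104 + 1643
16104 = 9·1643 + 1317
1643 = 1·1317 + 326
1317 = 4·326 + 13
326 = 25·13 + 1
13 = 13·1 + 0
The gcd is 1. Working backward:
1 = 326 − 25·13
1 = −25·1317 + 101·326
1 = 101·1643 − 126·1317
1 = −126·16104 + 1235·1643
1 = 1235·49955 − 3831·16104
1 = −3831·165969 + 12728·49955
1 = 12728·381893 − 29287·165969
1 = −29287·929755 + 71302·381893
1 = 71302·36642338 − 2810065·929755
So 929755·(-2810065) ≡ 1 (mod 36642338), and -2810065 ≡ 33832273 (mod 36642338).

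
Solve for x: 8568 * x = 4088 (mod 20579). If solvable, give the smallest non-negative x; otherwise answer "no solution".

942

First find gcd(8568, 20579):
20579 = 2×8568 + 3443
8568 = 2×3443 + 1682
3443 = 2×1682 + 79
1682 = 21×79 + 23
79 = 3×23 + 10
23 = 2×10 + 3
10 = 3×3 + 1
3 = 3×1 + 0
gcd = 1, so a unique solution mod 20579 exists.
Back-substitute for the Bézout coefficients:
1 = 10 − 3·3
1 = −3·23 + 7·10
1 = 7·79 − 24·23
1 = −24·1682 + 511·79
1 = 511·3443 − 1046·1682
1 = −1046·8568 + 2603·3443
1 = 2603·20579 − 6252·8568
So 8568·(-6252) ≡ 1 (mod 20579), giving 8568⁻¹ ≡ 14327.
x ≡ 8568⁻¹·4088 ≡ 14327·4088 ≡ 942 (mod 20579).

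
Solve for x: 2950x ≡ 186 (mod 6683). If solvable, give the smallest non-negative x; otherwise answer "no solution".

358

First find gcd(2950, 6683):
6683 = 2×2950 + 783
2950 = 3×783 + 601
783 = 1×601 + 182
601 = 3×182 + 55
182 = 3×55 + 17
55 = 3×17 + 4
17 = 4×4 + 1
4 = 4×1 + 0
gcd = 1, so a unique solution mod 6683 exists.
Back-substitute for the Bézout coefficients:
1 = 17 − 4·4
1 = −4·55 + 13·17
1 = 13·182 − 43·55
1 = −43·601 + 142·182
1 = 142·783 − 185·601
1 = −185·2950 + 697·783
1 = 697·6683 − 1579·2950
So 2950·(-1579) ≡ 1 (mod 6683), giving 2950⁻¹ ≡ 5104.
x ≡ 2950⁻¹·186 ≡ 5104·186 ≡ 358 (mod 6683).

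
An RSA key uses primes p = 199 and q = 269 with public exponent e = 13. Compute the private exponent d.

28573

φ(n) = (p−1)(q−1) = 198·268 = 53064.
Need d with 13·d ≡ 1 (mod 53064). Apply the extended Euclidean algorithm:
53064 = 4081·13 + 11
13 = 1·11 + 2
11 = 5·2 + 1
2 = 2·1 + 0
Back-substitute:
1 = 11 − 5·2
1 = −5·13 + 6·11
1 = 6·53064 − 24491·13
So 13·(-24491) ≡ 1 (mod 53064), hence d ≡ -24491 ≡ 28573 (mod 53064).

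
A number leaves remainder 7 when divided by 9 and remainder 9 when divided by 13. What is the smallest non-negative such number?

Write x = 7 + 9·k. Then 9·k ≡ 9 − 7 ≡ 2 (mod 13).
Need 9⁻¹ mod 13. Extended Euclid on (13, 9):
13 = 1·9 + 4
9 = 2·4 + 1
4 = 4·1 + 0
Back-substitute:
1 = 9 − 2·4
1 = −2·13 + 3·9
9⁻¹ ≡ 3 (mod 13), so k ≡ 3·2 ≡ 6 (mod 13).
x = 7 + 9·6 = 61.

61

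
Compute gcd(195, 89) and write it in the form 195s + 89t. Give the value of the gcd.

1

Apply Euclid's algorithm to 195 and 89:
195 = 2*89 + 17
89 = 5*17 + 4
17 = 4*4 + 1
4 = 4*1 + 0
gcd(195, 89) = 1.
Back-substituting:
1 = 17 − 4·4
1 = −4·89 + 21·17
1 = 21·195 − 46·89
So 1 = (21)·195 + (-46)·89.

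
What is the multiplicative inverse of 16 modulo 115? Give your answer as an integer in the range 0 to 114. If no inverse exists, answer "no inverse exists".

Extended Euclidean algorithm:
115 = 7*16 + 3
16 = 5*3 + 1
3 = 3*1 + 0
The gcd is 1. Working backward:
1 = 16 − 5·3
1 = −5·115 + 36·16
So 16·36 ≡ 1 (mod 115).

36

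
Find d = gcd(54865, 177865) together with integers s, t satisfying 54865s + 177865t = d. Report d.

5

Apply Euclid's algorithm to 177865 and 54865:
177865 = 3*54865 + 13270
54865 = 4*13270 + 1785
13270 = 7*1785 + 775
1785 = 2*775 + 235
775 = 3*235 + 70
235 = 3*70 + 25
70 = 2*25 + 20
25 = 1*20 + 5
20 = 4*5 + 0
gcd(54865, 177865) = 5.
Working backward:
5 = 25 − 20
5 = −70 + 3·25
5 = 3·235 − 10·70
5 = −10·775 + 33·235
5 = 33·1785 − 76·775
5 = −76·13270 + 565·1785
5 = 565·54865 − 2336·13270
5 = −2336·177865 + 7573·54865
So 5 = (-2336)·177865 + (7573)·54865.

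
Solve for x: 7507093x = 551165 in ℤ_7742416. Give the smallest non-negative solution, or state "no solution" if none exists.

gcd(7507093, 7742416):
7742416 = 1*7507093 + 235323
7507093 = 31*235323 + 212080
235323 = 1*212080 + 23243
212080 = 9*23243 + 2893
23243 = 8*2893 + 99
2893 = 29*99 + 22
99 = 4*22 + 11
22 = 2*11 + 0
gcd = 11, but 11 ∤ 551165, so the congruence has no solution.

no solution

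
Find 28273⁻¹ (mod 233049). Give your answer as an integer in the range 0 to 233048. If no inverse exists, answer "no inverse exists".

156226

gcd(233049, 28273) by repeated division:
233049 = 8·28273 + 6865
28273 = 4·6865 + 813
6865 = 8·813 + 361
813 = 2·361 + 91
361 = 3·91 + 88
91 = 1·88 + 3
88 = 29·3 + 1
3 = 3·1 + 0
The gcd is 1. Working backward:
1 = 88 − 29·3
1 = −29·91 + 30·88
1 = 30·361 − 119·91
1 = −119·813 + 268·361
1 = 268·6865 − 2263·813
1 = −2263·28273 + 9320·6865
1 = 9320·233049 − 76823·28273
Thus 28273·(-76823) ≡ 1 (mod 233049); reducing, -76823 mod 233049 = 156226.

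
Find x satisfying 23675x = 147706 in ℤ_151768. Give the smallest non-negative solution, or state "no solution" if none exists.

First find gcd(23675, 151768):
151768 = 6*23675 + 9718
23675 = 2*9718 + 4239
9718 = 2*4239 + 1240
4239 = 3*1240 + 519
1240 = 2*519 + 202
519 = 2*202 + 115
202 = 1*115 + 87
115 = 1*87 + 28
87 = 3*28 + 3
28 = 9*3 + 1
3 = 3*1 + 0
gcd = 1, so a unique solution mod 151768 exists.
Back-substitute for the Bézout coefficients:
1 = 28 − 9·3
1 = −9·87 + 28·28
1 = 28·115 − 37·87
1 = −37·202 + 65·115
1 = 65·519 − 167·202
1 = −167·1240 + 399·519
1 = 399·4239 − 1364·1240
1 = −1364·9718 + 3127·4239
1 = 3127·23675 − 7618·9718
1 = −7618·151768 + 48835·23675
So 23675·(48835) ≡ 1 (mod 151768), giving 23675⁻¹ ≡ 48835.
x ≡ 23675⁻¹·147706 ≡ 48835·147706 ≡ 144774 (mod 151768).

144774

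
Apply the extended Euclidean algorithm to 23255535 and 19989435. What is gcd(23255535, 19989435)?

15

Apply Euclid's algorithm to 23255535 and 19989435:
23255535 = 1·19989435 + 3266100
19989435 = 6·3266100 + 392835
3266100 = 8·392835 + 123420
392835 = 3·123420 + 22575
123420 = 5·22575 + 10545
22575 = 2·10545 + 1485
10545 = 7·1485 + 150
1485 = 9·150 + 135
150 = 1·135 + 15
135 = 9·15 + 0
gcd(23255535, 19989435) = 15.
Back-substituting:
15 = 150 − 135
15 = −1485 + 10·150
15 = 10·10545 − 71·1485
15 = −71·22575 + 152·10545
15 = 152·123420 − 831·22575
15 = −831·392835 + 2645·123420
15 = 2645·3266100 − 21991·392835
15 = −21991·19989435 + 134591·3266100
15 = 134591·23255535 − 156582·19989435
So 15 = (134591)·23255535 + (-156582)·19989435.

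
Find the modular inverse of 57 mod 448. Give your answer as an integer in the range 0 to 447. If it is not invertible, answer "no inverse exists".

393

gcd(448, 57) by repeated division:
448 = 7·57 + 49
57 = 1·49 + 8
49 = 6·8 + 1
8 = 8·1 + 0
Since gcd(57, 448) = 1, back-substitute to write 1 as a combination:
1 = 49 − 6·8
1 = −6·57 + 7·49
1 = 7·448 − 55·57
So 57·(-55) ≡ 1 (mod 448), and -55 ≡ 393 (mod 448).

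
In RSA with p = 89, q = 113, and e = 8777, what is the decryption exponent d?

φ(n) = (p−1)(q−1) = 88·112 = 9856.
Need d with 8777·d ≡ 1 (mod 9856). Apply the extended Euclidean algorithm:
9856 = 1×8777 + 1079
8777 = 8×1079 + 145
1079 = 7×145 + 64
145 = 2×64 + 17
64 = 3×17 + 13
17 = 1×13 + 4
13 = 3×4 + 1
4 = 4×1 + 0
Back-substitute:
1 = 13 − 3·4
1 = −3·17 + 4·13
1 = 4·64 − 15·17
1 = −15·145 + 34·64
1 = 34·1079 − 253·145
1 = −253·8777 + 2058·1079
1 = 2058·9856 − 2311·8777
So 8777·(-2311) ≡ 1 (mod 9856), hence d ≡ -2311 ≡ 7545 (mod 9856).

7545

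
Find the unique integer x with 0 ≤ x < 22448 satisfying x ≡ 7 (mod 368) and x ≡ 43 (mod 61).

Write x = 7 + 368·k. Then 368·k ≡ 43 − 7 ≡ 36 (mod 61).
Need 368⁻¹ mod 61. Extended Euclid on (61, 2):
61 = 30×2 + 1
2 = 2×1 + 0
Back-substitute:
1 = 61 − 30·2
368⁻¹ ≡ 31 (mod 61), so k ≡ 31·36 ≡ 18 (mod 61).
x = 7 + 368·18 = 6631.

6631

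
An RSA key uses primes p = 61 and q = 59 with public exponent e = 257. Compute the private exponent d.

φ(n) = (p−1)(q−1) = 60·58 = 3480.
Need d with 257·d ≡ 1 (mod 3480). Apply the extended Euclidean algorithm:
3480 = 13*257 + 139
257 = 1*139 + 118
139 = 1*118 + 21
118 = 5*21 + 13
21 = 1*13 + 8
13 = 1*8 + 5
8 = 1*5 + 3
5 = 1*3 + 2
3 = 1*2 + 1
2 = 2*1 + 0
Back-substitute:
1 = 3 − 2
1 = −5 + 2·3
1 = 2·8 − 3·5
1 = −3·13 + 5·8
1 = 5·21 − 8·13
1 = −8·118 + 45·21
1 = 45·139 − 53·118
1 = −53·257 + 98·139
1 = 98·3480 − 1327·257
So 257·(-1327) ≡ 1 (mod 3480), hence d ≡ -1327 ≡ 2153 (mod 3480).

2153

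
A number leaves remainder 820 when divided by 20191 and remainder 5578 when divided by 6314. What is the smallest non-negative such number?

65096604

Write x = 820 + 20191·k. Then 20191·k ≡ 5578 − 820 ≡ 4758 (mod 6314).
Need 20191⁻¹ mod 6314. Extended Euclid on (6314, 1249):
6314 = 5×1249 + 69
1249 = 18×69 + 7
69 = 9×7 + 6
7 = 1×6 + 1
6 = 6×1 + 0
Back-substitute:
1 = 7 − 6
1 = −69 + 10·7
1 = 10·1249 − 181·69
1 = −181·6314 + 915·1249
20191⁻¹ ≡ 915 (mod 6314), so k ≡ 915·4758 ≡ 3224 (mod 6314).
x = 820 + 20191·3224 = 65096604.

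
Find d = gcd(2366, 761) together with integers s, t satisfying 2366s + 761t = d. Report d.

Euclidean algorithm:
2366 = 3×761 + 83
761 = 9×83 + 14
83 = 5×14 + 13
14 = 1×13 + 1
13 = 13×1 + 0
gcd(2366, 761) = 1.
Working backward:
1 = 14 − 13
1 = −83 + 6·14
1 = 6·761 − 55·83
1 = −55·2366 + 171·761
So 1 = (-55)·2366 + (171)·761.

1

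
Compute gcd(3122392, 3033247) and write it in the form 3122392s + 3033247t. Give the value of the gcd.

Apply Euclid's algorithm to 3122392 and 3033247:
3122392 = 1×3033247 + 89145
3033247 = 34×89145 + 2317
89145 = 38×2317 + 1099
2317 = 2×1099 + 119
1099 = 9×119 + 28
119 = 4×28 + 7
28 = 4×7 + 0
gcd(3122392, 3033247) = 7.
Working backward:
7 = 119 − 4·28
7 = −4·1099 + 37·119
7 = 37·2317 − 78·1099
7 = −78·89145 + 3001·2317
7 = 3001·3033247 − 102112·89145
7 = −102112·3122392 + 105113·3033247
So 7 = (-102112)·3122392 + (105113)·3033247.

7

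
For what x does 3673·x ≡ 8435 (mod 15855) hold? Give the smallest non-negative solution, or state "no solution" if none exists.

10850

First find gcd(3673, 15855):
15855 = 4*3673 + 1163
3673 = 3*1163 + 184
1163 = 6*184 + 59
184 = 3*59 + 7
59 = 8*7 + 3
7 = 2*3 + 1
3 = 3*1 + 0
gcd = 1, so a unique solution mod 15855 exists.
Back-substitute for the Bézout coefficients:
1 = 7 − 2·3
1 = −2·59 + 17·7
1 = 17·184 − 53·59
1 = −53·1163 + 335·184
1 = 335·3673 − 1058·1163
1 = −1058·15855 + 4567·3673
So 3673·(4567) ≡ 1 (mod 15855), giving 3673⁻¹ ≡ 4567.
x ≡ 3673⁻¹·8435 ≡ 4567·8435 ≡ 10850 (mod 15855).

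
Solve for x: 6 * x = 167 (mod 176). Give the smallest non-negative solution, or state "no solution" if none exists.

gcd(6, 176):
176 = 29*6 + 2
6 = 3*2 + 0
gcd = 2, but 2 ∤ 167, so the congruence has no solution.

no solution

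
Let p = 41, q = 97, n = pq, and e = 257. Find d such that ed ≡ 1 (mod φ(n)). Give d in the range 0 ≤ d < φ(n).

φ(n) = (p−1)(q−1) = 40·96 = 3840.
Need d with 257·d ≡ 1 (mod 3840). Apply the extended Euclidean algorithm:
3840 = 14·257 + 242
257 = 1·242 + 15
242 = 16·15 + 2
15 = 7·2 + 1
2 = 2·1 + 0
Back-substitute:
1 = 15 − 7·2
1 = −7·242 + 113·15
1 = 113·257 − 120·242
1 = −120·3840 + 1793·257
So 257·1793 ≡ 1 (mod 3840), hence d = 1793.

1793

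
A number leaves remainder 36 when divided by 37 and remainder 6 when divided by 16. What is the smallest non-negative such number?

Write x = 36 + 37·k. Then 37·k ≡ 6 − 36 ≡ 2 (mod 16).
Need 37⁻¹ mod 16. Extended Euclid on (16, 5):
16 = 3·5 + 1
5 = 5·1 + 0
Back-substitute:
1 = 16 − 3·5
37⁻¹ ≡ 13 (mod 16), so k ≡ 13·2 ≡ 10 (mod 16).
x = 36 + 37·10 = 406.

406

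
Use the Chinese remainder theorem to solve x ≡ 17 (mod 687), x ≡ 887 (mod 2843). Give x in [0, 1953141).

77648

Write x = 17 + 687·k. Then 687·k ≡ 887 − 17 ≡ 870 (mod 2843).
Need 687⁻¹ mod 2843. Extended Euclid on (2843, 687):
2843 = 4*687 + 95
687 = 7*95 + 22
95 = 4*22 + 7
22 = 3*7 + 1
7 = 7*1 + 0
Back-substitute:
1 = 22 − 3·7
1 = −3·95 + 13·22
1 = 13·687 − 94·95
1 = −94·2843 + 389·687
687⁻¹ ≡ 389 (mod 2843), so k ≡ 389·870 ≡ 113 (mod 2843).
x = 17 + 687·113 = 77648.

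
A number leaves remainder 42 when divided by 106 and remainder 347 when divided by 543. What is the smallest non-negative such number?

890

Write x = 42 + 106·k. Then 106·k ≡ 347 − 42 ≡ 305 (mod 543).
Need 106⁻¹ mod 543. Extended Euclid on (543, 106):
543 = 5×106 + 13
106 = 8×13 + 2
13 = 6×2 + 1
2 = 2×1 + 0
Back-substitute:
1 = 13 − 6·2
1 = −6·106 + 49·13
1 = 49·543 − 251·106
106⁻¹ ≡ 292 (mod 543), so k ≡ 292·305 ≡ 8 (mod 543).
x = 42 + 106·8 = 890.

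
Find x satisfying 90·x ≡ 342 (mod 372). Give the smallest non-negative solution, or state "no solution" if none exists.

First find gcd(90, 372):
372 = 4·90 + 12
90 = 7·12 + 6
12 = 2·6 + 0
gcd = 6 and 6 | 342, so solutions exist. Divide through by 6: 15x ≡ 57 (mod 62).
Now find 15⁻¹ mod 62:
62 = 4*15 + 2
15 = 7*2 + 1
2 = 2*1 + 0
Back-substitute:
1 = 15 − 7·2
1 = −7·62 + 29·15
So 15⁻¹ ≡ 29 (mod 62).
Then x ≡ 29·57 ≡ 41 (mod 62); the smallest non-negative solution is x = 41.

41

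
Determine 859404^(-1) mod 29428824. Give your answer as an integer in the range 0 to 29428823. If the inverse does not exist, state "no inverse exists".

no inverse exists

Compute gcd(859404, 29428824):
29428824 = 34×859404 + 209088
859404 = 4×209088 + 23052
209088 = 9×23052 + 1620
23052 = 14×1620 + 372
1620 = 4×372 + 132
372 = 2×132 + 108
132 = 1×108 + 24
108 = 4×24 + 12
24 = 2×12 + 0
Since gcd = 12 > 1, 859404 is not a unit mod 29428824.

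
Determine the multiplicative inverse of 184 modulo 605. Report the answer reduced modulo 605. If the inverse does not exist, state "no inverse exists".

194

gcd(605, 184) by repeated division:
605 = 3·184 + 53
184 = 3·53 + 25
53 = 2·25 + 3
25 = 8·3 + 1
3 = 3·1 + 0
Since gcd(184, 605) = 1, back-substitute to write 1 as a combination:
1 = 25 − 8·3
1 = −8·53 + 17·25
1 = 17·184 − 59·53
1 = −59·605 + 194·184
So 184·194 ≡ 1 (mod 605).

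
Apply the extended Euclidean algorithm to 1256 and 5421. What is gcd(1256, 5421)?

Apply Euclid's algorithm to 5421 and 1256:
5421 = 4·1256 + 397
1256 = 3·397 + 65
397 = 6·65 + 7
65 = 9·7 + 2
7 = 3·2 + 1
2 = 2·1 + 0
gcd(1256, 5421) = 1.
Express as a combination:
1 = 7 − 3·2
1 = −3·65 + 28·7
1 = 28·397 − 171·65
1 = −171·1256 + 541·397
1 = 541·5421 − 2335·1256
So 1 = (541)·5421 + (-2335)·1256.

1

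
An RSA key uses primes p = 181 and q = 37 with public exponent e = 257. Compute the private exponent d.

353

φ(n) = (p−1)(q−1) = 180·36 = 6480.
Need d with 257·d ≡ 1 (mod 6480). Apply the extended Euclidean algorithm:
6480 = 25×257 + 55
257 = 4×55 + 37
55 = 1×37 + 18
37 = 2×18 + 1
18 = 18×1 + 0
Back-substitute:
1 = 37 − 2·18
1 = −2·55 + 3·37
1 = 3·257 − 14·55
1 = −14·6480 + 353·257
So 257·353 ≡ 1 (mod 6480), hence d = 353.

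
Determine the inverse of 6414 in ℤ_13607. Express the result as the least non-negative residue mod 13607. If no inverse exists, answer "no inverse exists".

Extended Euclidean algorithm:
13607 = 2·6414 + 779
6414 = 8·779 + 182
779 = 4·182 + 51
182 = 3·51 + 29
51 = 1·29 + 22
29 = 1·22 + 7
22 = 3·7 + 1
7 = 7·1 + 0
The gcd is 1. Working backward:
1 = 22 − 3·7
1 = −3·29 + 4·22
1 = 4·51 − 7·29
1 = −7·182 + 25·51
1 = 25·779 − 107·182
1 = −107·6414 + 881·779
1 = 881·13607 − 1869·6414
Thus 6414·(-1869) ≡ 1 (mod 13607); reducing, -1869 mod 13607 = 11738.

11738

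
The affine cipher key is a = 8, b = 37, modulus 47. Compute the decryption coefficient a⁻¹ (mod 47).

Extended Euclidean algorithm:
47 = 5·8 + 7
8 = 1·7 + 1
7 = 7·1 + 0
The gcd is 1. Working backward:
1 = 8 − 7
1 = −47 + 6·8
So 8·6 ≡ 1 (mod 47).

6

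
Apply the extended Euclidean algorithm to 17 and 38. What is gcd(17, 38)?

1

Euclidean algorithm:
38 = 2×17 + 4
17 = 4×4 + 1
4 = 4×1 + 0
gcd(17, 38) = 1.
Back-substituting:
1 = 17 − 4·4
1 = −4·38 + 9·17
So 1 = (-4)·38 + (9)·17.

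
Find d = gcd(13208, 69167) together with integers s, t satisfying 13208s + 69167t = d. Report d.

Repeated division:
69167 = 5×13208 + 3127
13208 = 4×3127 + 700
3127 = 4×700 + 327
700 = 2×327 + 46
327 = 7×46 + 5
46 = 9×5 + 1
5 = 5×1 + 0
gcd(13208, 69167) = 1.
Back-substituting:
1 = 46 − 9·5
1 = −9·327 + 64·46
1 = 64·700 − 137·327
1 = −137·3127 + 612·700
1 = 612·13208 − 2585·3127
1 = −2585·69167 + 13537·13208
So 1 = (-2585)·69167 + (13537)·13208.

1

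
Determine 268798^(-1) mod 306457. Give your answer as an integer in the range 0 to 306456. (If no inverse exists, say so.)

272531

Extended Euclidean algorithm:
306457 = 1*268798 + 37659
268798 = 7*37659 + 5185
37659 = 7*5185 + 1364
5185 = 3*1364 + 1093
1364 = 1*1093 + 271
1093 = 4*271 + 9
271 = 30*9 + 1
9 = 9*1 + 0
gcd = 1, so the inverse exists. Back-substitute:
1 = 271 − 30·9
1 = −30·1093 + 121·271
1 = 121·1364 − 151·1093
1 = −151·5185 + 574·1364
1 = 574·37659 − 4169·5185
1 = −4169·268798 + 29757·37659
1 = 29757·306457 − 33926·268798
So 268798·(-33926) ≡ 1 (mod 306457), and -33926 ≡ 272531 (mod 306457).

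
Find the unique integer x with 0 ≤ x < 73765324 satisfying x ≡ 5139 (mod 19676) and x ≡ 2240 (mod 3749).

Write x = 5139 + 19676·k. Then 19676·k ≡ 2240 − 5139 ≡ 850 (mod 3749).
Need 19676⁻¹ mod 3749. Extended Euclid on (3749, 931):
3749 = 4×931 + 25
931 = 37×25 + 6
25 = 4×6 + 1
6 = 6×1 + 0
Back-substitute:
1 = 25 − 4·6
1 = −4·931 + 149·25
1 = 149·3749 − 600·931
19676⁻¹ ≡ 3149 (mod 3749), so k ≡ 3149·850 ≡ 3613 (mod 3749).
x = 5139 + 19676·3613 = 71094527.

71094527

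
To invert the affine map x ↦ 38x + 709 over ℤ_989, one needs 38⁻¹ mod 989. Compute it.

963

gcd(989, 38) by repeated division:
989 = 26×38 + 1
38 = 38×1 + 0
Since gcd(38, 989) = 1, back-substitute to write 1 as a combination:
1 = 989 − 26·38
Thus 38·(-26) ≡ 1 (mod 989); reducing, -26 mod 989 = 963.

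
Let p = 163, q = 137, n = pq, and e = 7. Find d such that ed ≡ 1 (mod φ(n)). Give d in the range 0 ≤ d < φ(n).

6295

φ(n) = (p−1)(q−1) = 162·136 = 22032.
Need d with 7·d ≡ 1 (mod 22032). Apply the extended Euclidean algorithm:
22032 = 3147·7 + 3
7 = 2·3 + 1
3 = 3·1 + 0
Back-substitute:
1 = 7 − 2·3
1 = −2·22032 + 6295·7
So 7·6295 ≡ 1 (mod 22032), hence d = 6295.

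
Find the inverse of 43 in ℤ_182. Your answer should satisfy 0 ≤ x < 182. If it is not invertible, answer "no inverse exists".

127

Apply the Euclidean algorithm to 182 and 43:
182 = 4·43 + 10
43 = 4·10 + 3
10 = 3·3 + 1
3 = 3·1 + 0
The gcd is 1. Working backward:
1 = 10 − 3·3
1 = −3·43 + 13·10
1 = 13·182 − 55·43
Hence 43⁻¹ ≡ -55 ≡ 127 (mod 182).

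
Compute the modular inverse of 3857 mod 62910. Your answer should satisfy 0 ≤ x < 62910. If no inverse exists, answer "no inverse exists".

2153

Extended Euclidean algorithm:
62910 = 16·3857 + 1198
3857 = 3·1198 + 263
1198 = 4·263 + 146
263 = 1·146 + 117
146 = 1·117 + 29
117 = 4·29 + 1
29 = 29·1 + 0
The gcd is 1. Working backward:
1 = 117 − 4·29
1 = −4·146 + 5·117
1 = 5·263 − 9·146
1 = −9·1198 + 41·263
1 = 41·3857 − 132·1198
1 = −132·62910 + 2153·3857
So 3857·2153 ≡ 1 (mod 62910).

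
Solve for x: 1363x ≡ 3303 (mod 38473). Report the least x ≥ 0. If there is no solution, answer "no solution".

First find gcd(1363, 38473):
38473 = 28·1363 + 309
1363 = 4·309 + 127
309 = 2·127 + 55
127 = 2·55 + 17
55 = 3·17 + 4
17 = 4·4 + 1
4 = 4·1 + 0
gcd = 1, so a unique solution mod 38473 exists.
Back-substitute for the Bézout coefficients:
1 = 17 − 4·4
1 = −4·55 + 13·17
1 = 13·127 − 30·55
1 = −30·309 + 73·127
1 = 73·1363 − 322·309
1 = −322·38473 + 9089·1363
So 1363·(9089) ≡ 1 (mod 38473), giving 1363⁻¹ ≡ 9089.
x ≡ 1363⁻¹·3303 ≡ 9089·3303 ≡ 12027 (mod 38473).

12027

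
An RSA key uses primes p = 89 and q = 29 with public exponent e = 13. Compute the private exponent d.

2085

φ(n) = (p−1)(q−1) = 88·28 = 2464.
Need d with 13·d ≡ 1 (mod 2464). Apply the extended Euclidean algorithm:
2464 = 189·13 + 7
13 = 1·7 + 6
7 = 1·6 + 1
6 = 6·1 + 0
Back-substitute:
1 = 7 − 6
1 = −13 + 2·7
1 = 2·2464 − 379·13
So 13·(-379) ≡ 1 (mod 2464), hence d ≡ -379 ≡ 2085 (mod 2464).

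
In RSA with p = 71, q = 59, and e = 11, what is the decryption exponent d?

φ(n) = (p−1)(q−1) = 70·58 = 4060.
Need d with 11·d ≡ 1 (mod 4060). Apply the extended Euclidean algorithm:
4060 = 369×11 + 1
11 = 11×1 + 0
Back-substitute:
1 = 4060 − 369·11
So 11·(-369) ≡ 1 (mod 4060), hence d ≡ -369 ≡ 3691 (mod 4060).

3691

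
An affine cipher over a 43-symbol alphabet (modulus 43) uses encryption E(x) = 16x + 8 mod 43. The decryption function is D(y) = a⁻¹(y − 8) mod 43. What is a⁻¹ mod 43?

35

Apply the Euclidean algorithm to 43 and 16:
43 = 2×16 + 11
16 = 1×11 + 5
11 = 2×5 + 1
5 = 5×1 + 0
The gcd is 1. Working backward:
1 = 11 − 2·5
1 = −2·16 + 3·11
1 = 3·43 − 8·16
Thus 16·(-8) ≡ 1 (mod 43); reducing, -8 mod 43 = 35.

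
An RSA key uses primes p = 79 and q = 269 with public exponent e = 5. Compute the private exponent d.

4181

φ(n) = (p−1)(q−1) = 78·268 = 20904.
Need d with 5·d ≡ 1 (mod 20904). Apply the extended Euclidean algorithm:
20904 = 4180*5 + 4
5 = 1*4 + 1
4 = 4*1 + 0
Back-substitute:
1 = 5 − 4
1 = −20904 + 4181·5
So 5·4181 ≡ 1 (mod 20904), hence d = 4181.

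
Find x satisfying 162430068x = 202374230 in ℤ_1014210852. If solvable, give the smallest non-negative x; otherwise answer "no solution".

no solution

gcd(162430068, 1014210852):
1014210852 = 6*162430068 + 39630444
162430068 = 4*39630444 + 3908292
39630444 = 10*3908292 + 547524
3908292 = 7*547524 + 75624
547524 = 7*75624 + 18156
75624 = 4*18156 + 3000
18156 = 6*3000 + 156
3000 = 19*156 + 36
156 = 4*36 + 12
36 = 3*12 + 0
gcd = 12, but 12 ∤ 202374230, so the congruence has no solution.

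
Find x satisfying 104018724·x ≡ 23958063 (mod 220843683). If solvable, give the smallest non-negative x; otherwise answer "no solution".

First find gcd(104018724, 220843683):
220843683 = 2×104018724 + 12806235
104018724 = 8×12806235 + 1568844
12806235 = 8×1568844 + 255483
1568844 = 6×255483 + 35946
255483 = 7×35946 + 3861
35946 = 9×3861 + 1197
3861 = 3×1197 + 270
1197 = 4×270 + 117
270 = 2×117 + 36
117 = 3×36 + 9
36 = 4×9 + 0
gcd = 9 and 9 | 23958063, so solutions exist. Divide through by 9: 11557636x ≡ 2662007 (mod 24538187).
Now find 11557636⁻¹ mod 24538187:
24538187 = 2×11557636 + 1422915
11557636 = 8×1422915 + 174316
1422915 = 8×174316 + 28387
174316 = 6×28387 + 3994
28387 = 7×3994 + 429
3994 = 9×429 + 133
429 = 3×133 + 30
133 = 4×30 + 13
30 = 2×13 + 4
13 = 3×4 + 1
4 = 4×1 + 0
Back-substitute:
1 = 13 − 3·4
1 = −3·30 + 7·13
1 = 7·133 − 31·30
1 = −31·429 + 100·133
1 = 100·3994 − 931·429
1 = −931·28387 + 6617·3994
1 = 6617·174316 − 40633·28387
1 = −40633·1422915 + 331681·174316
1 = 331681·11557636 − 2694081·1422915
1 = −2694081·24538187 + 5719843·11557636
So 11557636⁻¹ ≡ 5719843 (mod 24538187).
Then x ≡ 5719843·2662007 ≡ 22613157 (mod 24538187); the smallest non-negative solution is x = 22613157.

22613157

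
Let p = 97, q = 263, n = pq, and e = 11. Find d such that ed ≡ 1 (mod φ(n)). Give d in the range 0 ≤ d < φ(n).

20579

φ(n) = (p−1)(q−1) = 96·262 = 25152.
Need d with 11·d ≡ 1 (mod 25152). Apply the extended Euclidean algorithm:
25152 = 2286*11 + 6
11 = 1*6 + 5
6 = 1*5 + 1
5 = 5*1 + 0
Back-substitute:
1 = 6 − 5
1 = −11 + 2·6
1 = 2·25152 − 4573·11
So 11·(-4573) ≡ 1 (mod 25152), hence d ≡ -4573 ≡ 20579 (mod 25152).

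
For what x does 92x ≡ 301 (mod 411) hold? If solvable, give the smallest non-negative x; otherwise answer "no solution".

First find gcd(92, 411):
411 = 4*92 + 43
92 = 2*43 + 6
43 = 7*6 + 1
6 = 6*1 + 0
gcd = 1, so a unique solution mod 411 exists.
Back-substitute for the Bézout coefficients:
1 = 43 − 7·6
1 = −7·92 + 15·43
1 = 15·411 − 67·92
So 92·(-67) ≡ 1 (mod 411), giving 92⁻¹ ≡ 344.
x ≡ 92⁻¹·301 ≡ 344·301 ≡ 383 (mod 411).

383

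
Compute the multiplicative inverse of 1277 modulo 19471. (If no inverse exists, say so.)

4498

gcd(19471, 1277) by repeated division:
19471 = 15·1277 + 316
1277 = 4·316 + 13
316 = 24·13 + 4
13 = 3·4 + 1
4 = 4·1 + 0
Since gcd(1277, 19471) = 1, back-substitute to write 1 as a combination:
1 = 13 − 3·4
1 = −3·316 + 73·13
1 = 73·1277 − 295·316
1 = −295·19471 + 4498·1277
So 1277·4498 ≡ 1 (mod 19471).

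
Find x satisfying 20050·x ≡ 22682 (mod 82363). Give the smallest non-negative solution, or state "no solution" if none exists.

41844

First find gcd(20050, 82363):
82363 = 4*20050 + 2163
20050 = 9*2163 + 583
2163 = 3*583 + 414
583 = 1*414 + 169
414 = 2*169 + 76
169 = 2*76 + 17
76 = 4*17 + 8
17 = 2*8 + 1
8 = 8*1 + 0
gcd = 1, so a unique solution mod 82363 exists.
Back-substitute for the Bézout coefficients:
1 = 17 − 2·8
1 = −2·76 + 9·17
1 = 9·169 − 20·76
1 = −20·414 + 49·169
1 = 49·583 − 69·414
1 = −69·2163 + 256·583
1 = 256·20050 − 2373·2163
1 = −2373·82363 + 9748·20050
So 20050·(9748) ≡ 1 (mod 82363), giving 20050⁻¹ ≡ 9748.
x ≡ 20050⁻¹·22682 ≡ 9748·22682 ≡ 41844 (mod 82363).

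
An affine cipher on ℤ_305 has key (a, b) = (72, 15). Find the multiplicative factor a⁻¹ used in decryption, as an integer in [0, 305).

233

Run Euclid on (305, 72):
305 = 4*72 + 17
72 = 4*17 + 4
17 = 4*4 + 1
4 = 4*1 + 0
gcd = 1, so the inverse exists. Back-substitute:
1 = 17 − 4·4
1 = −4·72 + 17·17
1 = 17·305 − 72·72
Thus 72·(-72) ≡ 1 (mod 305); reducing, -72 mod 305 = 233.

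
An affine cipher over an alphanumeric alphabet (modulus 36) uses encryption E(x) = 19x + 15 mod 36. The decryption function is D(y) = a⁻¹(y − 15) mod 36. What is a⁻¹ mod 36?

Apply the Euclidean algorithm to 36 and 19:
36 = 1*19 + 17
19 = 1*17 + 2
17 = 8*2 + 1
2 = 2*1 + 0
gcd = 1, so the inverse exists. Back-substitute:
1 = 17 − 8·2
1 = −8·19 + 9·17
1 = 9·36 − 17·19
So 19·(-17) ≡ 1 (mod 36), and -17 ≡ 19 (mod 36).

19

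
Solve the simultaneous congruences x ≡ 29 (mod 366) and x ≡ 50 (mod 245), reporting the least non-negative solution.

Write x = 29 + 366·k. Then 366·k ≡ 50 − 29 ≡ 21 (mod 245).
Need 366⁻¹ mod 245. Extended Euclid on (245, 121):
245 = 2*121 + 3
121 = 40*3 + 1
3 = 3*1 + 0
Back-substitute:
1 = 121 − 40·3
1 = −40·245 + 81·121
366⁻¹ ≡ 81 (mod 245), so k ≡ 81·21 ≡ 231 (mod 245).
x = 29 + 366·231 = 84575.

84575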